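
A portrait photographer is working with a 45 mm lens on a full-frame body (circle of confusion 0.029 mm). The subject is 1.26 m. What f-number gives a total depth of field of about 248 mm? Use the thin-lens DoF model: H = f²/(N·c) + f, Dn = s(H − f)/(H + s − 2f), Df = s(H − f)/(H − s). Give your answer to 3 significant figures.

f/5.60

Write h = H − f = f²/(N·c). The thin-lens limits are Dn = s·h/(h + (s−f)) and Df = s·h/(h − (s−f)), so DoF = Df − Dn = 2·s·(s−f)·h / (h² − (s−f)²).
That is a quadratic in h: DoF·h² − 2·s·(s−f)·h − DoF·(s−f)² = 0 ⇒ h = (s−f)·(s + √(s² + DoF²)) / DoF = 1215 × (1260 + √(1260² + 248²)) / 248 = 1215 × (1260 + 1284.17) / 248 ≈ 12464 mm.
Then N = f²/(c·h) = 45² / (0.029 × 12464) = 2025 / 361.47 ≈ 5.60.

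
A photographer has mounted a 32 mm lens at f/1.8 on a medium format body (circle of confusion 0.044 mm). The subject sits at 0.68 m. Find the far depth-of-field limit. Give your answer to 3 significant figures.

0.716 m

Hyperfocal distance H = f²/(N·c) + f = 32²/(1.8 × 0.044) + 32 = 1024/0.0792 + 32 ≈ 12961.3 mm ≈ 12.96 m.
Far limit Df = s·(H − f)/(H − s) = 680 × (12961.3 − 32) / (12961.3 − 680) = 680 × 12929.3 / 12281.3 ≈ 715.88 mm ≈ 0.716 m.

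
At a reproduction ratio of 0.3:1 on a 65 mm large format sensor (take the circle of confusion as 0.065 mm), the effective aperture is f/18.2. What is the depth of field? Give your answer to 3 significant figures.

26.3 mm

At magnification m, DoF ≈ 2·N_eff·c/m² = 2 × 18.2 × 0.065 / 0.3² = 2.366 / 0.09 ≈ 26.3 mm.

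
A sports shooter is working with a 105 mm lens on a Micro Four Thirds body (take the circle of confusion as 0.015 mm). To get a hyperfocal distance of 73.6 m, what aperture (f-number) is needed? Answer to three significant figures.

f/10

Rearrange H = f²/(N·c) + f for N: N = f² / ((H − f)·c).
N = 105² / ((73600 − 105) × 0.015) = 11025 / 1102 ≈ 10.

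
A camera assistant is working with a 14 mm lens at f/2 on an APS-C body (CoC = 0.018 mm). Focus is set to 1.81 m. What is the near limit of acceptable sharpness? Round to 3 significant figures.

1.36 m

Hyperfocal distance H = f²/(N·c) + f = 14²/(2 × 0.018) + 14 = 196/0.036 + 14 ≈ 5458.4 mm ≈ 5.458 m.
Near limit Dn = s·(H − f)/(H + s − 2f) = 1810 × (5458.4 − 14) / (5458.4 + 1810 − 2 × 14) = 1810 × 5444.4 / 7240.4 ≈ 1361.0 mm ≈ 1.36 m.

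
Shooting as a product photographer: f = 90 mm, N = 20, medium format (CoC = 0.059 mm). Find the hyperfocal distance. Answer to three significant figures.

Hyperfocal distance H = f²/(N·c) + f = 90²/(20 × 0.059) + 90 = 8100/1.18 + 90 ≈ 6954.4 mm ≈ 6.95 m.

6.95 m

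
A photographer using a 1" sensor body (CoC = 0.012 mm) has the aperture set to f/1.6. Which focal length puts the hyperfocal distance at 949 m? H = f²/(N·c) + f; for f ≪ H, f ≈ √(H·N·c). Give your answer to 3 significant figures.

From H = f²/(N·c) + f, with f ≪ H: f ≈ √(H·N·c) = √(949000 × 1.6 × 0.012) = √18221 ≈ 135.0 mm.
The +f correction barely moves this — solving exactly, f² + N·c·f − N·c·H = 0 ⇒ f = (−N·c + √((N·c)² + 4·N·c·H))/2 = (−0.0192 + √72883)/2 ≈ 134.97 mm, so f ≈ 135 mm.

135 mm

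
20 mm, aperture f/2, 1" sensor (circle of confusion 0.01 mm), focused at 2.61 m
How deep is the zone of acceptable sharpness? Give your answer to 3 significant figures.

Hyperfocal distance H = f²/(N·c) + f = 20²/(2 × 0.01) + 20 = 400/0.02 + 20 ≈ 20020.0 mm ≈ 20.02 m.
Near limit Dn = s·(H − f)/(H + s − 2f) = 2610 × (20020.0 − 20) / (20020.0 + 2610 − 2 × 20) = 2610 × 20000.0 / 22590.0 ≈ 2310.76 mm.
Far limit Df = s·(H − f)/(H − s) = 2610 × (20020.0 − 20) / (20020.0 − 2610) = 2610 × 20000.0 / 17410.0 ≈ 2998.28 mm.
Depth of field = Df − Dn = 2998.28 − 2310.76 ≈ 687.52 mm ≈ 0.688 m.

0.688 m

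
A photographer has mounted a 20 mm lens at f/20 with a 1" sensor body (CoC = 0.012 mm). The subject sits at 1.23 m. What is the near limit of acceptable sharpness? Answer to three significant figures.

Hyperfocal distance H = f²/(N·c) + f = 20²/(20 × 0.012) + 20 = 400/0.24 + 20 ≈ 1686.7 mm ≈ 1.687 m.
Near limit Dn = s·(H − f)/(H + s − 2f) = 1230 × (1686.7 − 20) / (1686.7 + 1230 − 2 × 20) = 1230 × 1666.7 / 2876.7 ≈ 712.63 mm ≈ 0.713 m.

0.713 m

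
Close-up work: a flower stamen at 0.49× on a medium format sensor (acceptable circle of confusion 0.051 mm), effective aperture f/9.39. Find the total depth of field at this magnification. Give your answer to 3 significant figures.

3.99 mm

At magnification m, DoF ≈ 2·N_eff·c/m² = 2 × 9.39 × 0.051 / 0.49² = 0.9578 / 0.2401 ≈ 3.99 mm.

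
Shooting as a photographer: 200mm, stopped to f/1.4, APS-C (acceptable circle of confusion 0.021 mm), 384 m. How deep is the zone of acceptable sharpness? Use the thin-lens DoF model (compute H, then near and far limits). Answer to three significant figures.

Hyperfocal distance H = f²/(N·c) + f = 200²/(1.4 × 0.021) + 200 = 40000/0.0294 + 200 ≈ 1360744.2 mm ≈ 1361 m.
Near limit Dn = s·(H − f)/(H + s − 2f) = 384000 × (1360744.2 − 200) / (1360744.2 + 384000 − 2 × 200) = 384000 × 1360544.2 / 1744344.2 ≈ 299510 mm.
Far limit Df = s·(H − f)/(H − s) = 384000 × (1360744.2 − 200) / (1360744.2 − 384000) = 384000 × 1360544.2 / 976744.2 ≈ 534888 mm.
Depth of field = Df − Dn = 534888 − 299510 ≈ 235378 mm ≈ 235 m.

235 m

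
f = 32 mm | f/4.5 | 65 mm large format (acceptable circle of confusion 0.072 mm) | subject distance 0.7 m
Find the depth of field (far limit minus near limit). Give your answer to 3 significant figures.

310 mm

Hyperfocal distance H = f²/(N·c) + f = 32²/(4.5 × 0.072) + 32 = 1024/0.324 + 32 ≈ 3192.5 mm ≈ 3.192 m.
Near limit Dn = s·(H − f)/(H + s − 2f) = 700 × (3192.5 − 32) / (3192.5 + 700 − 2 × 32) = 700 × 3160.5 / 3828.5 ≈ 577.86 mm.
Far limit Df = s·(H − f)/(H − s) = 700 × (3192.5 − 32) / (3192.5 − 700) = 700 × 3160.5 / 2492.5 ≈ 887.60 mm.
Depth of field = Df − Dn = 887.60 − 577.86 ≈ 309.74 mm.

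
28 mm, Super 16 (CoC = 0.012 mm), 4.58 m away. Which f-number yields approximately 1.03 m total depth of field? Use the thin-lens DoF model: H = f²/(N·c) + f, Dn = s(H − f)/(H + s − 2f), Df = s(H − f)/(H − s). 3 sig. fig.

Write h = H − f = f²/(N·c). The thin-lens limits are Dn = s·h/(h + (s−f)) and Df = s·h/(h − (s−f)), so DoF = Df − Dn = 2·s·(s−f)·h / (h² − (s−f)²).
That is a quadratic in h: DoF·h² − 2·s·(s−f)·h − DoF·(s−f)² = 0 ⇒ h = (s−f)·(s + √(s² + DoF²)) / DoF = 4552 × (4580 + √(4580² + 1030²)) / 1030 = 4552 × (4580 + 4694.39) / 1030 ≈ 40987 mm.
Then N = f²/(c·h) = 28² / (0.012 × 40987) = 784 / 491.85 ≈ 1.59.

f/1.59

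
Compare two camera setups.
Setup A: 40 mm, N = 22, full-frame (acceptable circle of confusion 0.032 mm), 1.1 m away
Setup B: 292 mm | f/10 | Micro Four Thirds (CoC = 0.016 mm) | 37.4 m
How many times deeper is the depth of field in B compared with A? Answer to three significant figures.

Setup A: H = 40²/(22×0.032) + 40 ≈ 2312.7 mm; DoF = Df − Dn = 2061.5 − 750.1 ≈ 1311.4 mm.
Setup B: H = 292²/(10×0.016) + 292 ≈ 533192.0 mm; DoF = Df − Dn = 40199.2 − 34965.2 ≈ 5234.0 mm.
Ratio = 5234.0 / 1311.4 ≈ 3.99.

3.99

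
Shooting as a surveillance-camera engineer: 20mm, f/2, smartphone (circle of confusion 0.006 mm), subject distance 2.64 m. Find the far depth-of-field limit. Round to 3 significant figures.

2.87 m

Hyperfocal distance H = f²/(N·c) + f = 20²/(2 × 0.006) + 20 = 400/0.012 + 20 ≈ 33353.3 mm ≈ 33.35 m.
Far limit Df = s·(H − f)/(H − s) = 2640 × (33353.3 − 20) / (33353.3 − 2640) = 2640 × 33333.3 / 30713.3 ≈ 2865.2 mm ≈ 2.87 m.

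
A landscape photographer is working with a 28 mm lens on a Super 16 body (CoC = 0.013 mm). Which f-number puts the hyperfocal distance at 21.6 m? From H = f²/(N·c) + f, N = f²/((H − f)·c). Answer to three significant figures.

f/2.80

Rearrange H = f²/(N·c) + f for N: N = f² / ((H − f)·c).
N = 28² / ((21600 − 28) × 0.013) = 784 / 280.4 ≈ 2.80.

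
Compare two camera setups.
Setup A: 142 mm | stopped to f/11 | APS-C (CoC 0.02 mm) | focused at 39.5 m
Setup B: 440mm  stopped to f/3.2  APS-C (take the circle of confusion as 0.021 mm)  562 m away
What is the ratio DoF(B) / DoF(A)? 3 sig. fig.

5.48

Setup A: H = 142²/(11×0.02) + 142 ≈ 91796.5 mm; DoF = Df − Dn = 69227 − 27634 ≈ 41593 mm.
Setup B: H = 440²/(3.2×0.021) + 440 ≈ 2881392.4 mm; DoF = Df − Dn = 698069 − 470324 ≈ 227745 mm.
Ratio = 227745 / 41593 ≈ 5.48.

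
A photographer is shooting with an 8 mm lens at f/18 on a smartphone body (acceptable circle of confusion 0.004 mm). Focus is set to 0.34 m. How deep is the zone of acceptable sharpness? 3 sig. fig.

295 mm

Hyperfocal distance H = f²/(N·c) + f = 8²/(18 × 0.004) + 8 = 64/0.072 + 8 ≈ 896.9 mm ≈ 0.897 m.
Near limit Dn = s·(H − f)/(H + s − 2f) = 340 × (896.9 − 8) / (896.9 + 340 − 2 × 8) = 340 × 888.9 / 1220.9 ≈ 247.54 mm.
Far limit Df = s·(H − f)/(H − s) = 340 × (896.9 − 8) / (896.9 − 340) = 340 × 888.9 / 556.9 ≈ 542.70 mm.
Depth of field = Df − Dn = 542.70 − 247.54 ≈ 295.16 mm.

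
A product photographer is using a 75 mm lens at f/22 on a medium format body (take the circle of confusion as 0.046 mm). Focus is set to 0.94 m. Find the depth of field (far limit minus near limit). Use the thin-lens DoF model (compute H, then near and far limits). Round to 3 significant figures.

Hyperfocal distance H = f²/(N·c) + f = 75²/(22 × 0.046) + 75 = 5625/1.012 + 75 ≈ 5633.3 mm ≈ 5.633 m.
Near limit Dn = s·(H − f)/(H + s − 2f) = 940 × (5633.3 − 75) / (5633.3 + 940 − 2 × 75) = 940 × 5558.3 / 6423.3 ≈ 813.41 mm.
Far limit Df = s·(H − f)/(H − s) = 940 × (5633.3 − 75) / (5633.3 − 940) = 940 × 5558.3 / 4693.3 ≈ 1113.25 mm.
Depth of field = Df − Dn = 1113.25 − 813.41 ≈ 299.84 mm.

300 mm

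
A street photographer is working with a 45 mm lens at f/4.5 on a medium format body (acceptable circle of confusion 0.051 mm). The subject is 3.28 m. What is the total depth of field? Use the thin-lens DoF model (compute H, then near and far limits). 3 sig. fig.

Hyperfocal distance H = f²/(N·c) + f = 45²/(4.5 × 0.051) + 45 = 2025/0.2295 + 45 ≈ 8868.5 mm ≈ 8.869 m.
Near limit Dn = s·(H − f)/(H + s − 2f) = 3280 × (8868.5 − 45) / (8868.5 + 3280 − 2 × 45) = 3280 × 8823.5 / 12058.5 ≈ 2400.1 mm.
Far limit Df = s·(H − f)/(H − s) = 3280 × (8868.5 − 45) / (8868.5 − 3280) = 3280 × 8823.5 / 5588.5 ≈ 5178.7 mm.
Depth of field = Df − Dn = 5178.7 − 2400.1 ≈ 2778.6 mm ≈ 2.78 m.

2.78 m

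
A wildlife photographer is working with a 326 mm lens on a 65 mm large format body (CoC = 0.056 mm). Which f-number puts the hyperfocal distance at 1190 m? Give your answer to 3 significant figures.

Rearrange H = f²/(N·c) + f for N: N = f² / ((H − f)·c).
N = 326² / ((1190000 − 326) × 0.056) = 106276 / 66622 ≈ 1.60.

f/1.60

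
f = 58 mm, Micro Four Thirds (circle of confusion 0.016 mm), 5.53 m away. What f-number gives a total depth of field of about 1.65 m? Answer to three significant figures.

Write h = H − f = f²/(N·c). The thin-lens limits are Dn = s·h/(h + (s−f)) and Df = s·h/(h − (s−f)), so DoF = Df − Dn = 2·s·(s−f)·h / (h² − (s−f)²).
That is a quadratic in h: DoF·h² − 2·s·(s−f)·h − DoF·(s−f)² = 0 ⇒ h = (s−f)·(s + √(s² + DoF²)) / DoF = 5472 × (5530 + √(5530² + 1650²)) / 1650 = 5472 × (5530 + 5770.91) / 1650 ≈ 37478 mm.
Then N = f²/(c·h) = 58² / (0.016 × 37478) = 3364 / 599.65 ≈ 5.61.

f/5.61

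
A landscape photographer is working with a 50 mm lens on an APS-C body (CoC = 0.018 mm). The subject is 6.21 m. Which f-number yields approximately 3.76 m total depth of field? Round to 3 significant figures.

f/6.29

Write h = H − f = f²/(N·c). The thin-lens limits are Dn = s·h/(h + (s−f)) and Df = s·h/(h − (s−f)), so DoF = Df − Dn = 2·s·(s−f)·h / (h² − (s−f)²).
That is a quadratic in h: DoF·h² − 2·s·(s−f)·h − DoF·(s−f)² = 0 ⇒ h = (s−f)·(s + √(s² + DoF²)) / DoF = 6160 × (6210 + √(6210² + 3760²)) / 3760 = 6160 × (6210 + 7259.59) / 3760 ≈ 22067 mm.
Then N = f²/(c·h) = 50² / (0.018 × 22067) = 2500 / 397.21 ≈ 6.29.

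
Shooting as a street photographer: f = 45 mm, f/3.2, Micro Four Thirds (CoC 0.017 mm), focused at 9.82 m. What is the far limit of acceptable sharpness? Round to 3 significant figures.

13.3 m

Hyperfocal distance H = f²/(N·c) + f = 45²/(3.2 × 0.017) + 45 = 2025/0.0544 + 45 ≈ 37269.3 mm ≈ 37.27 m.
Far limit Df = s·(H − f)/(H − s) = 9820 × (37269.3 − 45) / (37269.3 − 9820) = 9820 × 37224.3 / 27449.3 ≈ 13317 mm ≈ 13.3 m.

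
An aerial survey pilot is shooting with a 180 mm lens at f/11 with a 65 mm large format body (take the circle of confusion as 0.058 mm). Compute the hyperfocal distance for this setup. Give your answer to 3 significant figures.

Hyperfocal distance H = f²/(N·c) + f = 180²/(11 × 0.058) + 180 = 32400/0.638 + 180 ≈ 50963.7 mm ≈ 51.0 m.

51.0 m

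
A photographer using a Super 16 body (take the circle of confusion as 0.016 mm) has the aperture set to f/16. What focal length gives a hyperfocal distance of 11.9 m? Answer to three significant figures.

55.1 mm

From H = f²/(N·c) + f, with f ≪ H: f ≈ √(H·N·c) = √(11900 × 16 × 0.016) = √3046.4 ≈ 55.19 mm.
Exact: f² + N·c·f − N·c·H = 0 ⇒ f = (−N·c + √((N·c)² + 4·N·c·H))/2 = (−0.256 + √12186)/2 ≈ 55.066 mm ≈ 55.1 mm.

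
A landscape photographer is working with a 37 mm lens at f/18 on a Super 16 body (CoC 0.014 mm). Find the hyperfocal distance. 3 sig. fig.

5.47 m

Hyperfocal distance H = f²/(N·c) + f = 37²/(18 × 0.014) + 37 = 1369/0.252 + 37 ≈ 5469.5 mm ≈ 5.47 m.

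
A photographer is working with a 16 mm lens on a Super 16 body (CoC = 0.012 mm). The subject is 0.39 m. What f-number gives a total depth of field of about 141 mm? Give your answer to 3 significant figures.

Write h = H − f = f²/(N·c). The thin-lens limits are Dn = s·h/(h + (s−f)) and Df = s·h/(h − (s−f)), so DoF = Df − Dn = 2·s·(s−f)·h / (h² − (s−f)²).
That is a quadratic in h: DoF·h² − 2·s·(s−f)·h − DoF·(s−f)² = 0 ⇒ h = (s−f)·(s + √(s² + DoF²)) / DoF = 374 × (390 + √(390² + 141²)) / 141 = 374 × (390 + 414.706) / 141 ≈ 2134.5 mm.
Then N = f²/(c·h) = 16² / (0.012 × 2134.5) = 256 / 25.614 ≈ 9.99.

f/9.99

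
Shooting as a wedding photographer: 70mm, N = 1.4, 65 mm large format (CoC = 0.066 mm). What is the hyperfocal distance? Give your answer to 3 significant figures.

53.1 m

Hyperfocal distance H = f²/(N·c) + f = 70²/(1.4 × 0.066) + 70 = 4900/0.0924 + 70 ≈ 53100.3 mm ≈ 53.1 m.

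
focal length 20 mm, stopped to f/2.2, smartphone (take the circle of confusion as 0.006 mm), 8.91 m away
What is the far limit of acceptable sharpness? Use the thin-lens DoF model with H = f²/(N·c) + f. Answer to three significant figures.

Hyperfocal distance H = f²/(N·c) + f = 20²/(2.2 × 0.006) + 20 = 400/0.0132 + 20 ≈ 30323.0 mm ≈ 30.32 m.
Far limit Df = s·(H − f)/(H − s) = 8910 × (30323.0 − 20) / (30323.0 − 8910) = 8910 × 30303.0 / 21413.0 ≈ 12609 mm ≈ 12.6 m.

12.6 m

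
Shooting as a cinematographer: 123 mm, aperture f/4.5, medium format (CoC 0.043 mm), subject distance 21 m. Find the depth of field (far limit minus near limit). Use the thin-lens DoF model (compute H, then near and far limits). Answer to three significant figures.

12.1 m

Hyperfocal distance H = f²/(N·c) + f = 123²/(4.5 × 0.043) + 123 = 15129/0.1935 + 123 ≈ 78309.0 mm ≈ 78.31 m.
Near limit Dn = s·(H − f)/(H + s − 2f) = 21000 × (78309.0 − 123) / (78309.0 + 21000 − 2 × 123) = 21000 × 78186.0 / 99063.0 ≈ 16574 mm.
Far limit Df = s·(H − f)/(H − s) = 21000 × (78309.0 − 123) / (78309.0 − 21000) = 21000 × 78186.0 / 57309.0 ≈ 28650 mm.
Depth of field = Df − Dn = 28650 − 16574 ≈ 12076 mm ≈ 12.1 m.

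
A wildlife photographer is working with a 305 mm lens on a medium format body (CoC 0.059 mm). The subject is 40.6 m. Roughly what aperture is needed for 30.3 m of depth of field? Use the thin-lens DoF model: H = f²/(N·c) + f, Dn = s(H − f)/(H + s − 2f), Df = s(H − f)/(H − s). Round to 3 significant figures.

f/13

Write h = H − f = f²/(N·c). The thin-lens limits are Dn = s·h/(h + (s−f)) and Df = s·h/(h − (s−f)), so DoF = Df − Dn = 2·s·(s−f)·h / (h² − (s−f)²).
That is a quadratic in h: DoF·h² − 2·s·(s−f)·h − DoF·(s−f)² = 0 ⇒ h = (s−f)·(s + √(s² + DoF²)) / DoF = 40295 × (40600 + √(40600² + 30300²)) / 30300 = 40295 × (40600 + 50660.1) / 30300 ≈ 121364 mm.
Then N = f²/(c·h) = 305² / (0.059 × 121364) = 93025 / 7160.5 ≈ 13.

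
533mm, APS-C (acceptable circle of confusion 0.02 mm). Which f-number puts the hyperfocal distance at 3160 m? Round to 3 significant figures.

Rearrange H = f²/(N·c) + f for N: N = f² / ((H − f)·c).
N = 533² / ((3160000 − 533) × 0.02) = 284089 / 63189 ≈ 4.50.

f/4.50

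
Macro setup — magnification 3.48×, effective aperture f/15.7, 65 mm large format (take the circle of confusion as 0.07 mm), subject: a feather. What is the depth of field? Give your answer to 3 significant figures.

0.181 mm

At magnification m, DoF ≈ 2·N_eff·c/m² = 2 × 15.7 × 0.07 / 3.48² = 2.198 / 12.11 ≈ 0.181 mm.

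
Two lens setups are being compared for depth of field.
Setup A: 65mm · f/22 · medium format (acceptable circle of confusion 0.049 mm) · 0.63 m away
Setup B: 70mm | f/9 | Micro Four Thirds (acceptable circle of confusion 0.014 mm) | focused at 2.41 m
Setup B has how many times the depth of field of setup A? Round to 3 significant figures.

1.57

Setup A: H = 65²/(22×0.049) + 65 ≈ 3984.3 mm; DoF = Df − Dn = 736.12 − 550.62 ≈ 185.50 mm.
Setup B: H = 70²/(9×0.014) + 70 ≈ 38958.9 mm; DoF = Df − Dn = 2564.30 − 2273.22 ≈ 291.08 mm.
Ratio = 291.08 / 185.50 ≈ 1.57.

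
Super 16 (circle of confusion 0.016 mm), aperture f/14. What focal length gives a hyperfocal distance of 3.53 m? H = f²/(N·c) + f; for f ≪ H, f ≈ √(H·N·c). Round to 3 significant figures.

28.0 mm

From H = f²/(N·c) + f, with f ≪ H: f ≈ √(H·N·c) = √(3530 × 14 × 0.016) = √790.72 ≈ 28.12 mm.
Exact: f² + N·c·f − N·c·H = 0 ⇒ f = (−N·c + √((N·c)² + 4·N·c·H))/2 = (−0.224 + √3162.9)/2 ≈ 28.008 mm ≈ 28.0 mm.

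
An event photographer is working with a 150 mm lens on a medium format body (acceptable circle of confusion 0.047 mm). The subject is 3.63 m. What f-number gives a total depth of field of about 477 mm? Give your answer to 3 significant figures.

f/9

Write h = H − f = f²/(N·c). The thin-lens limits are Dn = s·h/(h + (s−f)) and Df = s·h/(h − (s−f)), so DoF = Df − Dn = 2·s·(s−f)·h / (h² − (s−f)²).
That is a quadratic in h: DoF·h² − 2·s·(s−f)·h − DoF·(s−f)² = 0 ⇒ h = (s−f)·(s + √(s² + DoF²)) / DoF = 3480 × (3630 + √(3630² + 477²)) / 477 = 3480 × (3630 + 3661.21) / 477 ≈ 53194 mm.
Then N = f²/(c·h) = 150² / (0.047 × 53194) = 22500 / 2500.1 ≈ 9.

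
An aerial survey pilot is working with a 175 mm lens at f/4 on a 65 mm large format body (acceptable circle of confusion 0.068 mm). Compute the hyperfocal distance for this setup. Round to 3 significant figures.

113 m

Hyperfocal distance H = f²/(N·c) + f = 175²/(4 × 0.068) + 175 = 30625/0.272 + 175 ≈ 112766.9 mm ≈ 113 m.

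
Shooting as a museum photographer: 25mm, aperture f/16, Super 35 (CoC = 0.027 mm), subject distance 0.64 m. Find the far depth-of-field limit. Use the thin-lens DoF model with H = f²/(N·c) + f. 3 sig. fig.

Hyperfocal distance H = f²/(N·c) + f = 25²/(16 × 0.027) + 25 = 625/0.432 + 25 ≈ 1471.8 mm ≈ 1.472 m.
Far limit Df = s·(H − f)/(H − s) = 640 × (1471.8 − 25) / (1471.8 − 640) = 640 × 1446.8 / 831.8 ≈ 1113.2 mm ≈ 1.11 m.

1.11 m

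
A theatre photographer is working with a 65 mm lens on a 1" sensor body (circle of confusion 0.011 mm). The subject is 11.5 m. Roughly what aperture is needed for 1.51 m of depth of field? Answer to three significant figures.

Write h = H − f = f²/(N·c). The thin-lens limits are Dn = s·h/(h + (s−f)) and Df = s·h/(h − (s−f)), so DoF = Df − Dn = 2·s·(s−f)·h / (h² − (s−f)²).
That is a quadratic in h: DoF·h² − 2·s·(s−f)·h − DoF·(s−f)² = 0 ⇒ h = (s−f)·(s + √(s² + DoF²)) / DoF = 11435 × (11500 + √(11500² + 1510²)) / 1510 = 11435 × (11500 + 11598.7) / 1510 ≈ 174923 mm.
Then N = f²/(c·h) = 65² / (0.011 × 174923) = 4225 / 1924.2 ≈ 2.20.

f/2.20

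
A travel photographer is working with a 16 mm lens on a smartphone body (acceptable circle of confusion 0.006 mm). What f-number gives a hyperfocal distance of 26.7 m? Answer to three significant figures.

Rearrange H = f²/(N·c) + f for N: N = f² / ((H − f)·c).
N = 16² / ((26700 − 16) × 0.006) = 256 / 160.1 ≈ 1.60.

f/1.60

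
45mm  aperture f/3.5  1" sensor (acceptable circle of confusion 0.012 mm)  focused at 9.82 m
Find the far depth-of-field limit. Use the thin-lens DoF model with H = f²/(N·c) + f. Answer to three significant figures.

Hyperfocal distance H = f²/(N·c) + f = 45²/(3.5 × 0.012) + 45 = 2025/0.042 + 45 ≈ 48259.3 mm ≈ 48.26 m.
Far limit Df = s·(H − f)/(H − s) = 9820 × (48259.3 − 45) / (48259.3 − 9820) = 9820 × 48214.3 / 38439.3 ≈ 12317 mm ≈ 12.3 m.

12.3 m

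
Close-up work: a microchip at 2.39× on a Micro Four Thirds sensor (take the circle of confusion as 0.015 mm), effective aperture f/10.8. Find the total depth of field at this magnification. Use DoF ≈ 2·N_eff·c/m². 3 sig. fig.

0.0567 mm

At magnification m, DoF ≈ 2·N_eff·c/m² = 2 × 10.8 × 0.015 / 2.39² = 0.324 / 5.712 ≈ 0.0567 mm.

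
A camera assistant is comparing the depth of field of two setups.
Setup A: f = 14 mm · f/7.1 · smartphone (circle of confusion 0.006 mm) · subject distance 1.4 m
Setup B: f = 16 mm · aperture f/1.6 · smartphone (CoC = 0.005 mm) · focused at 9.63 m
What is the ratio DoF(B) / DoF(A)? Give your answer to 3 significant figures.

6.86

Setup A: H = 14²/(7.1×0.006) + 14 ≈ 4614.9 mm; DoF = Df − Dn = 2003.56 − 1075.89 ≈ 927.67 mm.
Setup B: H = 16²/(1.6×0.005) + 16 ≈ 32016.0 mm; DoF = Df − Dn = 13765.7 − 7405.2 ≈ 6360.5 mm.
Ratio = 6360.5 / 927.67 ≈ 6.86.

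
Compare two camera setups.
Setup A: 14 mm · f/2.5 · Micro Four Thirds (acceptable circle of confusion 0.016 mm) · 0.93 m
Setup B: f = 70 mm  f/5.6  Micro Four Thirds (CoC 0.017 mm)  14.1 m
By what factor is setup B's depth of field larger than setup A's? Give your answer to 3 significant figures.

Setup A: H = 14²/(2.5×0.016) + 14 ≈ 4914.0 mm; DoF = Df − Dn = 1143.83 − 783.53 ≈ 360.30 mm.
Setup B: H = 70²/(5.6×0.017) + 70 ≈ 51540.6 mm; DoF = Df − Dn = 19383.7 − 11079.8 ≈ 8303.9 mm.
Ratio = 8303.9 / 360.30 ≈ 23.0.

23.0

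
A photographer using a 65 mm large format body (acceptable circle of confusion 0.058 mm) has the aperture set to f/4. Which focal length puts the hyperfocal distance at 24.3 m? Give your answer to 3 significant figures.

From H = f²/(N·c) + f, with f ≪ H: f ≈ √(H·N·c) = √(24300 × 4 × 0.058) = √5637.6 ≈ 75.08 mm.
Exact: f² + N·c·f − N·c·H = 0 ⇒ f = (−N·c + √((N·c)² + 4·N·c·H))/2 = (−0.232 + √22550)/2 ≈ 74.968 mm ≈ 75.0 mm.

75.0 mm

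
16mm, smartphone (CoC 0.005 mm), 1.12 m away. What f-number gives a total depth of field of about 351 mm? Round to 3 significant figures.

Write h = H − f = f²/(N·c). The thin-lens limits are Dn = s·h/(h + (s−f)) and Df = s·h/(h − (s−f)), so DoF = Df − Dn = 2·s·(s−f)·h / (h² − (s−f)²).
That is a quadratic in h: DoF·h² − 2·s·(s−f)·h − DoF·(s−f)² = 0 ⇒ h = (s−f)·(s + √(s² + DoF²)) / DoF = 1104 × (1120 + √(1120² + 351²)) / 351 = 1104 × (1120 + 1173.71) / 351 ≈ 7214.4 mm.
Then N = f²/(c·h) = 16² / (0.005 × 7214.4) = 256 / 36.072 ≈ 7.10.

f/7.10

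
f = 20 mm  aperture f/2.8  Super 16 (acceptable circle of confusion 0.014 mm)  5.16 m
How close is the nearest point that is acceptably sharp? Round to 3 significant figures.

3.43 m

Hyperfocal distance H = f²/(N·c) + f = 20²/(2.8 × 0.014) + 20 = 400/0.0392 + 20 ≈ 10224.1 mm ≈ 10.22 m.
Near limit Dn = s·(H − f)/(H + s − 2f) = 5160 × (10224.1 − 20) / (10224.1 + 5160 − 2 × 20) = 5160 × 10204.1 / 15344.1 ≈ 3431.5 mm ≈ 3.43 m.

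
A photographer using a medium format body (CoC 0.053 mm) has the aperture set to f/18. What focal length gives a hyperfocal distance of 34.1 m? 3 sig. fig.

From H = f²/(N·c) + f, with f ≪ H: f ≈ √(H·N·c) = √(34100 × 18 × 0.053) = √32531 ≈ 180.4 mm.
The +f correction barely moves this — solving exactly, f² + N·c·f − N·c·H = 0 ⇒ f = (−N·c + √((N·c)² + 4·N·c·H))/2 = (−0.954 + √130127)/2 ≈ 179.89 mm, so f ≈ 180 mm.

180 mm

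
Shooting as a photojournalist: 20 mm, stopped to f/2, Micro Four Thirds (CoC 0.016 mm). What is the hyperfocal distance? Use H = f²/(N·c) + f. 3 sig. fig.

Hyperfocal distance H = f²/(N·c) + f = 20²/(2 × 0.016) + 20 = 400/0.032 + 20 ≈ 12520.0 mm ≈ 12.5 m.

12.5 m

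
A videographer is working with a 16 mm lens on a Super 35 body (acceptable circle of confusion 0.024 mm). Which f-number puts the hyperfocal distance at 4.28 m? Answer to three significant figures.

Rearrange H = f²/(N·c) + f for N: N = f² / ((H − f)·c).
N = 16² / ((4280 − 16) × 0.024) = 256 / 102.3 ≈ 2.50.

f/2.50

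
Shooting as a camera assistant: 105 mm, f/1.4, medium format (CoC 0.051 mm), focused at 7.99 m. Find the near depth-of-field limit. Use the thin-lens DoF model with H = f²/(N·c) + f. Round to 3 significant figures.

Hyperfocal distance H = f²/(N·c) + f = 105²/(1.4 × 0.051) + 105 = 11025/0.0714 + 105 ≈ 154516.8 mm ≈ 154.5 m.
Near limit Dn = s·(H − f)/(H + s − 2f) = 7990 × (154516.8 − 105) / (154516.8 + 7990 − 2 × 105) = 7990 × 154411.8 / 162296.8 ≈ 7601.8 mm ≈ 7.60 m.

7.60 m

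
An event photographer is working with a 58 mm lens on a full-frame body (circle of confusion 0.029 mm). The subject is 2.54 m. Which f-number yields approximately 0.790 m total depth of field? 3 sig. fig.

Write h = H − f = f²/(N·c). The thin-lens limits are Dn = s·h/(h + (s−f)) and Df = s·h/(h − (s−f)), so DoF = Df − Dn = 2·s·(s−f)·h / (h² − (s−f)²).
That is a quadratic in h: DoF·h² − 2·s·(s−f)·h − DoF·(s−f)² = 0 ⇒ h = (s−f)·(s + √(s² + DoF²)) / DoF = 2482 × (2540 + √(2540² + 790²)) / 790 = 2482 × (2540 + 2660.02) / 790 ≈ 16337 mm.
Then N = f²/(c·h) = 58² / (0.029 × 16337) = 3364 / 473.78 ≈ 7.10.

f/7.10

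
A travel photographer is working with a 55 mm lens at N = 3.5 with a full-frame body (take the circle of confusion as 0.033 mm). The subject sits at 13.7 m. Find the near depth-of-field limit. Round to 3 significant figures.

9.01 m

Hyperfocal distance H = f²/(N·c) + f = 55²/(3.5 × 0.033) + 55 = 3025/0.1155 + 55 ≈ 26245.5 mm ≈ 26.25 m.
Near limit Dn = s·(H − f)/(H + s − 2f) = 13700 × (26245.5 − 55) / (26245.5 + 13700 − 2 × 55) = 13700 × 26190.5 / 39835.5 ≈ 9007.3 mm ≈ 9.01 m.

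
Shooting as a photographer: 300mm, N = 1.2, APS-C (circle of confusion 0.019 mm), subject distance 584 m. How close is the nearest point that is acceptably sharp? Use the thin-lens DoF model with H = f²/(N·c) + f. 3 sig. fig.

509 m

Hyperfocal distance H = f²/(N·c) + f = 300²/(1.2 × 0.019) + 300 = 90000/0.0228 + 300 ≈ 3947668.4 mm ≈ 3948 m.
Near limit Dn = s·(H − f)/(H + s − 2f) = 584000 × (3947668.4 − 300) / (3947668.4 + 584000 − 2 × 300) = 584000 × 3947368.4 / 4531068.4 ≈ 508768 mm ≈ 509 m.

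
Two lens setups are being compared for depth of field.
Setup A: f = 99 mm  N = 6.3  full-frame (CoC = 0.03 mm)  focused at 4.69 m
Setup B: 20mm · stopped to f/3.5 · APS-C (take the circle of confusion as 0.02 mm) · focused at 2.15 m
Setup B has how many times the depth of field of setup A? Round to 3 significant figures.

Setup A: H = 99²/(6.3×0.03) + 99 ≈ 51956.1 mm; DoF = Df − Dn = 5145.54 − 4308.56 ≈ 836.98 mm.
Setup B: H = 20²/(3.5×0.02) + 20 ≈ 5734.3 mm; DoF = Df − Dn = 3427.7 − 1566.2 ≈ 1861.5 mm.
Ratio = 1861.5 / 836.98 ≈ 2.22.

2.22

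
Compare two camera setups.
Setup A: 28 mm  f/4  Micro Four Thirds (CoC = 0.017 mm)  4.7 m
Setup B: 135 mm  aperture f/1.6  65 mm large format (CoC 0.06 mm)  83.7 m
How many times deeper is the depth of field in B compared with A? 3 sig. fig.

20.1

Setup A: H = 28²/(4×0.017) + 28 ≈ 11557.4 mm; DoF = Df − Dn = 7902.1 − 3344.7 ≈ 4557.4 mm.
Setup B: H = 135²/(1.6×0.06) + 135 ≈ 189978.8 mm; DoF = Df − Dn = 149512 − 58118 ≈ 91394 mm.
Ratio = 91394 / 4557.4 ≈ 20.1.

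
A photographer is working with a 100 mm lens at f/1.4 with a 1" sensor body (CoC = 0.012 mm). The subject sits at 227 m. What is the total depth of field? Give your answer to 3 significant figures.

Hyperfocal distance H = f²/(N·c) + f = 100²/(1.4 × 0.012) + 100 = 10000/0.0168 + 100 ≈ 595338.1 mm ≈ 595.3 m.
Near limit Dn = s·(H − f)/(H + s − 2f) = 227000 × (595338.1 − 100) / (595338.1 + 227000 − 2 × 100) = 227000 × 595238.1 / 822138.1 ≈ 164351 mm.
Far limit Df = s·(H − f)/(H − s) = 227000 × (595338.1 − 100) / (595338.1 − 227000) = 227000 × 595238.1 / 368338.1 ≈ 366834 mm.
Depth of field = Df − Dn = 366834 − 164351 ≈ 202483 mm ≈ 202 m.

202 m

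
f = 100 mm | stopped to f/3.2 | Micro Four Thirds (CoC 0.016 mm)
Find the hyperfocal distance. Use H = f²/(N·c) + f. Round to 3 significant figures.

195 m

Hyperfocal distance H = f²/(N·c) + f = 100²/(3.2 × 0.016) + 100 = 10000/0.0512 + 100 ≈ 195412.5 mm ≈ 195 m.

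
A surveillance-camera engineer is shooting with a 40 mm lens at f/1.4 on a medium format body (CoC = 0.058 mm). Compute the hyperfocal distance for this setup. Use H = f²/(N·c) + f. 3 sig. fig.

19.7 m

Hyperfocal distance H = f²/(N·c) + f = 40²/(1.4 × 0.058) + 40 = 1600/0.0812 + 40 ≈ 19744.4 mm ≈ 19.7 m.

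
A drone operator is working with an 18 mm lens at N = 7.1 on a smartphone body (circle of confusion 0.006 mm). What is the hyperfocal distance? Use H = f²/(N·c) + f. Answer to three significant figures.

7.62 m

Hyperfocal distance H = f²/(N·c) + f = 18²/(7.1 × 0.006) + 18 = 324/0.0426 + 18 ≈ 7623.6 mm ≈ 7.62 m.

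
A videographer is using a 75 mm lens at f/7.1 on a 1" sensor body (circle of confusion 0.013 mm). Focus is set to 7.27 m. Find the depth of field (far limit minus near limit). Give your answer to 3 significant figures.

1.74 m

Hyperfocal distance H = f²/(N·c) + f = 75²/(7.1 × 0.013) + 75 = 5625/0.0923 + 75 ≈ 61017.6 mm ≈ 61.02 m.
Near limit Dn = s·(H − f)/(H + s − 2f) = 7270 × (61017.6 − 75) / (61017.6 + 7270 − 2 × 75) = 7270 × 60942.6 / 68137.6 ≈ 6502.3 mm.
Far limit Df = s·(H − f)/(H − s) = 7270 × (61017.6 − 75) / (61017.6 − 7270) = 7270 × 60942.6 / 53747.6 ≈ 8243.2 mm.
Depth of field = Df − Dn = 8243.2 − 6502.3 ≈ 1740.9 mm ≈ 1.74 m.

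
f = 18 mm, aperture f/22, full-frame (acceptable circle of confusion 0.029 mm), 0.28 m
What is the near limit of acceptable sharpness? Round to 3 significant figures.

185 mm

Hyperfocal distance H = f²/(N·c) + f = 18²/(22 × 0.029) + 18 = 324/0.638 + 18 ≈ 525.8 mm ≈ 0.526 m.
Near limit Dn = s·(H − f)/(H + s − 2f) = 280 × (525.8 − 18) / (525.8 + 280 − 2 × 18) = 280 × 507.8 / 769.8 ≈ 184.71 mm.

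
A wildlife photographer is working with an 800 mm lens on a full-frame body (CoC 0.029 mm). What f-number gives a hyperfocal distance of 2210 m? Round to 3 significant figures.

f/9.99

Rearrange H = f²/(N·c) + f for N: N = f² / ((H − f)·c).
N = 800² / ((2210000 − 800) × 0.029) = 640000 / 64067 ≈ 9.99.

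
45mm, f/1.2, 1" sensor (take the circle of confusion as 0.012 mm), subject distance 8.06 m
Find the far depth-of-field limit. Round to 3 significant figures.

8.55 m

Hyperfocal distance H = f²/(N·c) + f = 45²/(1.2 × 0.012) + 45 = 2025/0.0144 + 45 ≈ 140670.0 mm ≈ 140.7 m.
Far limit Df = s·(H − f)/(H − s) = 8060 × (140670.0 − 45) / (140670.0 − 8060) = 8060 × 140625.0 / 132610.0 ≈ 8547.1 mm ≈ 8.55 m.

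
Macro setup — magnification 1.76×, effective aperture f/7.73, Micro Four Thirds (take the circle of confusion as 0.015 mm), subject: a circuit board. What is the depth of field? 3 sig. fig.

0.0749 mm

At magnification m, DoF ≈ 2·N_eff·c/m² = 2 × 7.73 × 0.015 / 1.76² = 0.2319 / 3.098 ≈ 0.0749 mm.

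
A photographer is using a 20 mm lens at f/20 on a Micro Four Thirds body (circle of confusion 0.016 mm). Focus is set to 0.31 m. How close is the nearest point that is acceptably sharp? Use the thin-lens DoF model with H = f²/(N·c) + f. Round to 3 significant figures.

252 mm

Hyperfocal distance H = f²/(N·c) + f = 20²/(20 × 0.016) + 20 = 400/0.32 + 20 ≈ 1270.0 mm ≈ 1.270 m.
Near limit Dn = s·(H − f)/(H + s − 2f) = 310 × (1270.0 − 20) / (1270.0 + 310 − 2 × 20) = 310 × 1250.0 / 1540.0 ≈ 251.62 mm.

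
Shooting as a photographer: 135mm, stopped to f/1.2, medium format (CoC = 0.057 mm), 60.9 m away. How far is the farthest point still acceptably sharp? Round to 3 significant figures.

Hyperfocal distance H = f²/(N·c) + f = 135²/(1.2 × 0.057) + 135 = 18225/0.0684 + 135 ≈ 266582.4 mm ≈ 266.6 m.
Far limit Df = s·(H − f)/(H − s) = 60900 × (266582.4 − 135) / (266582.4 − 60900) = 60900 × 266447.4 / 205682.4 ≈ 78892 mm ≈ 78.9 m.

78.9 m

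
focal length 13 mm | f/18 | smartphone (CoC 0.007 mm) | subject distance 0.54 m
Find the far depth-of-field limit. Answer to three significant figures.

Hyperfocal distance H = f²/(N·c) + f = 13²/(18 × 0.007) + 13 = 169/0.126 + 13 ≈ 1354.3 mm ≈ 1.354 m.
Far limit Df = s·(H − f)/(H − s) = 540 × (1354.3 − 13) / (1354.3 − 540) = 540 × 1341.3 / 814.3 ≈ 889.49 mm ≈ 0.889 m.

0.889 m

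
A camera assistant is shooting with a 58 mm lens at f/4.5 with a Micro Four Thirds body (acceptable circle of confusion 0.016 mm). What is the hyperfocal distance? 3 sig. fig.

Hyperfocal distance H = f²/(N·c) + f = 58²/(4.5 × 0.016) + 58 = 3364/0.072 + 58 ≈ 46780.2 mm ≈ 46.8 m.

46.8 m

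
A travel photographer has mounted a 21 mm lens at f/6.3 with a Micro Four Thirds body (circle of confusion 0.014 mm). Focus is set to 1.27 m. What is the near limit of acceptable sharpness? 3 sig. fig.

1.02 m

Hyperfocal distance H = f²/(N·c) + f = 21²/(6.3 × 0.014) + 21 = 441/0.0882 + 21 ≈ 5021.0 mm ≈ 5.021 m.
Near limit Dn = s·(H − f)/(H + s − 2f) = 1270 × (5021.0 − 21) / (5021.0 + 1270 − 2 × 21) = 1270 × 5000.0 / 6249.0 ≈ 1016.2 mm ≈ 1.02 m.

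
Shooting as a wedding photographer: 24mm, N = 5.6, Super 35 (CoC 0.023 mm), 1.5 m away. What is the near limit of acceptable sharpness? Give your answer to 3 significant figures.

Hyperfocal distance H = f²/(N·c) + f = 24²/(5.6 × 0.023) + 24 = 576/0.1288 + 24 ≈ 4496.0 mm ≈ 4.496 m.
Near limit Dn = s·(H − f)/(H + s − 2f) = 1500 × (4496.0 − 24) / (4496.0 + 1500 − 2 × 24) = 1500 × 4472.0 / 5948.0 ≈ 1127.8 mm ≈ 1.13 m.

1.13 m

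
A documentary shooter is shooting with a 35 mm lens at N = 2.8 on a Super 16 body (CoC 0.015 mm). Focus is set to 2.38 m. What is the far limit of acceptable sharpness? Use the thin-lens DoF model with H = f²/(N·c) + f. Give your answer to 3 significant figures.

Hyperfocal distance H = f²/(N·c) + f = 35²/(2.8 × 0.015) + 35 = 1225/0.042 + 35 ≈ 29201.7 mm ≈ 29.20 m.
Far limit Df = s·(H − f)/(H − s) = 2380 × (29201.7 − 35) / (29201.7 − 2380) = 2380 × 29166.7 / 26821.7 ≈ 2588.1 mm ≈ 2.59 m.

2.59 m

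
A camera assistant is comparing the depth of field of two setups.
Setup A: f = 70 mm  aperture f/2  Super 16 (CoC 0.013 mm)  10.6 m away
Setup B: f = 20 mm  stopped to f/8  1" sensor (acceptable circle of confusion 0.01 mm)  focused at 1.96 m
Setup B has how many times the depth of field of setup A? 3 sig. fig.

1.51

Setup A: H = 70²/(2×0.013) + 70 ≈ 188531.5 mm; DoF = Df − Dn = 11227.3 − 10039.1 ≈ 1188.2 mm.
Setup B: H = 20²/(8×0.01) + 20 ≈ 5020.0 mm; DoF = Df − Dn = 3202.6 − 1412.1 ≈ 1790.5 mm.
Ratio = 1790.5 / 1188.2 ≈ 1.51.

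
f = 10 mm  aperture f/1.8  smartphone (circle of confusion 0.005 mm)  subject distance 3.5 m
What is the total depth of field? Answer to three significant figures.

2.44 m

Hyperfocal distance H = f²/(N·c) + f = 10²/(1.8 × 0.005) + 10 = 100/0.009 + 10 ≈ 11121.1 mm ≈ 11.12 m.
Near limit Dn = s·(H − f)/(H + s − 2f) = 3500 × (11121.1 − 10) / (11121.1 + 3500 − 2 × 10) = 3500 × 11111.1 / 14601.1 ≈ 2663.4 mm.
Far limit Df = s·(H − f)/(H − s) = 3500 × (11121.1 − 10) / (11121.1 − 3500) = 3500 × 11111.1 / 7621.1 ≈ 5102.8 mm.
Depth of field = Df − Dn = 5102.8 − 2663.4 ≈ 2439.4 mm ≈ 2.44 m.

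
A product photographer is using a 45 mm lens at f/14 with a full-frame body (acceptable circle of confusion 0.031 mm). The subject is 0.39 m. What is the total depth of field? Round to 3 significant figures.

Hyperfocal distance H = f²/(N·c) + f = 45²/(14 × 0.031) + 45 = 2025/0.434 + 45 ≈ 4710.9 mm ≈ 4.711 m.
Near limit Dn = s·(H − f)/(H + s − 2f) = 390 × (4710.9 − 45) / (4710.9 + 390 − 2 × 45) = 390 × 4665.9 / 5010.9 ≈ 363.149 mm.
Far limit Df = s·(H − f)/(H − s) = 390 × (4710.9 − 45) / (4710.9 − 390) = 390 × 4665.9 / 4320.9 ≈ 421.139 mm.
Depth of field = Df − Dn = 421.139 − 363.149 ≈ 57.990 mm.

58.0 mm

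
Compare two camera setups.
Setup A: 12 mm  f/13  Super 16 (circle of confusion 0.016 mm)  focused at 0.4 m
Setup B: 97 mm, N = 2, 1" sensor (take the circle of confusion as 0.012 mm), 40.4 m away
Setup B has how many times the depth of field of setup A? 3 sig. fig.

Setup A: H = 12²/(13×0.016) + 12 ≈ 704.3 mm; DoF = Df − Dn = 910.01 − 256.34 ≈ 653.67 mm.
Setup B: H = 97²/(2×0.012) + 97 ≈ 392138.7 mm; DoF = Df − Dn = 45029.1 − 36633.9 ≈ 8395.2 mm.
Ratio = 8395.2 / 653.67 ≈ 12.8.

12.8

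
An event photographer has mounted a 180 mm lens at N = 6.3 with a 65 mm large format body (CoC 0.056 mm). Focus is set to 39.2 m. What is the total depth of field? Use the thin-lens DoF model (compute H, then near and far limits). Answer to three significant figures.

Hyperfocal distance H = f²/(N·c) + f = 180²/(6.3 × 0.056) + 180 = 32400/0.3528 + 180 ≈ 92016.7 mm ≈ 92.02 m.
Near limit Dn = s·(H − f)/(H + s − 2f) = 39200 × (92016.7 − 180) / (92016.7 + 39200 − 2 × 180) = 39200 × 91836.7 / 130856.7 ≈ 27511 mm.
Far limit Df = s·(H − f)/(H − s) = 39200 × (92016.7 − 180) / (92016.7 − 39200) = 39200 × 91836.7 / 52816.7 ≈ 68160 mm.
Depth of field = Df − Dn = 68160 − 27511 ≈ 40649 mm ≈ 40.6 m.

40.6 m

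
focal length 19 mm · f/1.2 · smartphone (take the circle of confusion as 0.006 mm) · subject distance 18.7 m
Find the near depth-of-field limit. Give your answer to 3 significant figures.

Hyperfocal distance H = f²/(N·c) + f = 19²/(1.2 × 0.006) + 19 = 361/0.0072 + 19 ≈ 50157.9 mm ≈ 50.16 m.
Near limit Dn = s·(H − f)/(H + s − 2f) = 18700 × (50157.9 − 19) / (50157.9 + 18700 − 2 × 19) = 18700 × 50138.9 / 68819.9 ≈ 13624 mm ≈ 13.6 m.

13.6 m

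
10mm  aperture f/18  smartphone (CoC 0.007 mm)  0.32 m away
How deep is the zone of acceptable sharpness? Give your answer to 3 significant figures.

295 mm

Hyperfocal distance H = f²/(N·c) + f = 10²/(18 × 0.007) + 10 = 100/0.126 + 10 ≈ 803.7 mm ≈ 0.804 m.
Near limit Dn = s·(H − f)/(H + s − 2f) = 320 × (803.7 − 10) / (803.7 + 320 − 2 × 10) = 320 × 793.7 / 1103.7 ≈ 230.12 mm.
Far limit Df = s·(H − f)/(H − s) = 320 × (803.7 − 10) / (803.7 − 320) = 320 × 793.7 / 483.7 ≈ 525.11 mm.
Depth of field = Df − Dn = 525.11 − 230.12 ≈ 294.99 mm.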